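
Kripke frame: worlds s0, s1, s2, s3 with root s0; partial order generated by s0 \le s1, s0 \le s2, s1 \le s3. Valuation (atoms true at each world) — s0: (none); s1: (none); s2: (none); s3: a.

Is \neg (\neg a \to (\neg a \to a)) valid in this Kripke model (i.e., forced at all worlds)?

No

Not every world: s0 \nVdash \neg (\neg a \to (\neg a \to a)).
s0 \nVdash \neg (\neg a \to (\neg a \to a)) since s1 is accessible from s0 and s1 \Vdash \neg a \to (\neg a \to a).
s1 \Vdash \neg a \to (\neg a \to a) vacuously: no world accessible from s1 forces the antecedent \neg a.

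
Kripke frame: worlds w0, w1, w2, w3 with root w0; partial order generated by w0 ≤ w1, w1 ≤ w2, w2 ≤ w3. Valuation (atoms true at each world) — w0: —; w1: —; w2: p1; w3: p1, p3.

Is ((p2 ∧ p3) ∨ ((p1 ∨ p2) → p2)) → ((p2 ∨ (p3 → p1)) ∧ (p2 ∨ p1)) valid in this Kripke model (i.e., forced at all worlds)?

w0 ⊩ ((p2 ∧ p3) ∨ ((p1 ∨ p2) → p2)) → ((p2 ∨ (p3 → p1)) ∧ (p2 ∨ p1)) vacuously: no world accessible from w0 forces the antecedent (p2 ∧ p3) ∨ ((p1 ∨ p2) → p2).
Since the root w0 forces ((p2 ∧ p3) ∨ ((p1 ∨ p2) → p2)) → ((p2 ∨ (p3 → p1)) ∧ (p2 ∨ p1)) and forcing is persistent (monotone upward), every world forces it.

Yes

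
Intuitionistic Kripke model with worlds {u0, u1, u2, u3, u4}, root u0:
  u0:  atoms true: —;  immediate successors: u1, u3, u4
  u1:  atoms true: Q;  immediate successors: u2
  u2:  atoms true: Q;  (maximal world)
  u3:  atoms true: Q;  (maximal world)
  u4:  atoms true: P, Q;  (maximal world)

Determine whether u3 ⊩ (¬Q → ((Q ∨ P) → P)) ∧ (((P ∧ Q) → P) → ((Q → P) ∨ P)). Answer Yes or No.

No

u3 ⊮ (¬Q → ((Q ∨ P) → P)) ∧ (((P ∧ Q) → P) → ((Q → P) ∨ P)) since u3 fails ((P ∧ Q) → P) → ((Q → P) ∨ P).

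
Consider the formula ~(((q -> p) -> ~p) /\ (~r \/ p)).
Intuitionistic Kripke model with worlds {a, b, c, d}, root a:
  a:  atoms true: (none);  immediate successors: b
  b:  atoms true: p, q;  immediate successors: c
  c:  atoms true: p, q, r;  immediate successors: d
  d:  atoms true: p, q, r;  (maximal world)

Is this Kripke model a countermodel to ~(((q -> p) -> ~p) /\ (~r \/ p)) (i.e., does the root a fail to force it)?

No

a ||- ~(((q -> p) -> ~p) /\ (~r \/ p)): no world accessible from a forces ((q -> p) -> ~p) /\ (~r \/ p).
So the root a forces ~(((q -> p) -> ~p) /\ (~r \/ p)); the model is not a countermodel.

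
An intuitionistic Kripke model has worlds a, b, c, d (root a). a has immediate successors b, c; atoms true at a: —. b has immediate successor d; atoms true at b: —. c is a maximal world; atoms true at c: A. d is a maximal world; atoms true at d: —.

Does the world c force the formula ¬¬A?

Yes

c ⊩ ¬¬A: no world accessible from c forces ¬A.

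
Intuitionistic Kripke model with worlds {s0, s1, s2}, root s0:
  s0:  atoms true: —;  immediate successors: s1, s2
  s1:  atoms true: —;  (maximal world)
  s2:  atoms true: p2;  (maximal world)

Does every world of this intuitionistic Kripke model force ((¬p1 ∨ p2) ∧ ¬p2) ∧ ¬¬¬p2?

Not every world: s0 ⊮ ((¬p1 ∨ p2) ∧ ¬p2) ∧ ¬¬¬p2.
s0 ⊮ ((¬p1 ∨ p2) ∧ ¬p2) ∧ ¬¬¬p2 since s0 fails (¬p1 ∨ p2) ∧ ¬p2.

No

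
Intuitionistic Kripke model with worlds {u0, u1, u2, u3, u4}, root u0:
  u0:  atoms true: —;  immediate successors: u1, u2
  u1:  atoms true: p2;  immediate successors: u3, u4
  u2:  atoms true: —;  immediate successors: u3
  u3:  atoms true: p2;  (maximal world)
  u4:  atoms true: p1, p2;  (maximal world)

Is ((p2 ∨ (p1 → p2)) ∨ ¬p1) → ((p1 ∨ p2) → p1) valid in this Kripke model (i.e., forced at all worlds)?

Not every world: u0 ⊮ ((p2 ∨ (p1 → p2)) ∨ ¬p1) → ((p1 ∨ p2) → p1).
u0 ⊮ ((p2 ∨ (p1 → p2)) ∨ ¬p1) → ((p1 ∨ p2) → p1): already at u0 itself, u0 ⊩ (p2 ∨ (p1 → p2)) ∨ ¬p1 but u0 ⊮ (p1 ∨ p2) → p1.
u0 ⊮ (p1 ∨ p2) → p1: at the accessible world u1, u1 ⊩ p1 ∨ p2 but u1 ⊮ p1.

No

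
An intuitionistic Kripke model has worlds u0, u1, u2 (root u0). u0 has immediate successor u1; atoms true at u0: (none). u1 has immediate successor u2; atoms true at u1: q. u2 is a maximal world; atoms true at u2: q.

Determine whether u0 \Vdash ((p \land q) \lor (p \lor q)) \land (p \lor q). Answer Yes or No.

u0 \nVdash ((p \land q) \lor (p \lor q)) \land (p \lor q) since u0 fails (p \land q) \lor (p \lor q).

No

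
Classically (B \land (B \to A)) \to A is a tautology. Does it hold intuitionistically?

This is modus ponens in implicational form, which is intuitionistically derivable.
If a world forces B and B \to A, then applying the implication at that world (which is accessible from itself) gives A.

Yes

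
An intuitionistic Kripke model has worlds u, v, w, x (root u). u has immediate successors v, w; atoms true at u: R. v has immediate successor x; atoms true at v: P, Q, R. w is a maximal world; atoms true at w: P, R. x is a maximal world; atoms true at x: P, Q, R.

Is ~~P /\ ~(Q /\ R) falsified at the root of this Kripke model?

u ||-/- ~~P /\ ~(Q /\ R) since u fails ~(Q /\ R).
So the root u does not force ~~P /\ ~(Q /\ R); the model is a countermodel.

Yes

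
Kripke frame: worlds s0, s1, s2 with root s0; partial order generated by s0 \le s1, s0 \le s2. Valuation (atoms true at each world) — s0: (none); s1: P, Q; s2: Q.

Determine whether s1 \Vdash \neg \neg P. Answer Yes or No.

Yes

s1 \Vdash \neg \neg P: no world accessible from s1 forces \neg P.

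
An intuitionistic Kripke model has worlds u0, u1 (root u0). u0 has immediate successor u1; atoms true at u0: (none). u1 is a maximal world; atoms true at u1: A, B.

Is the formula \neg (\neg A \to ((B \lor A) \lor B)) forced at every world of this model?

Not every world: u0 \nVdash \neg (\neg A \to ((B \lor A) \lor B)).
u0 \nVdash \neg (\neg A \to ((B \lor A) \lor B)) since u0 is accessible from u0 and u0 \Vdash \neg A \to ((B \lor A) \lor B).
u0 \Vdash \neg A \to ((B \lor A) \lor B) vacuously: no world accessible from u0 forces the antecedent \neg A.

No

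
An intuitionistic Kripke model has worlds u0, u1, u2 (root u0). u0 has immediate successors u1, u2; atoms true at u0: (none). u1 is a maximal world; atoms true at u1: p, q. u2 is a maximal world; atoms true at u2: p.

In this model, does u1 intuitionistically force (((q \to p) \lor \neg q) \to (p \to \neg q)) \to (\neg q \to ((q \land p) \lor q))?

Yes

u1 \Vdash (((q \to p) \lor \neg q) \to (p \to \neg q)) \to (\neg q \to ((q \land p) \lor q)) vacuously: no world accessible from u1 forces the antecedent ((q \to p) \lor \neg q) \to (p \to \neg q).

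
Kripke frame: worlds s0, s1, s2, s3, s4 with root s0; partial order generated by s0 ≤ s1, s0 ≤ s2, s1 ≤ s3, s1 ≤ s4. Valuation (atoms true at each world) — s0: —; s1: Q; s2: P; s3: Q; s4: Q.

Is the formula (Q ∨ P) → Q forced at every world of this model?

Not every world: s0 ⊮ (Q ∨ P) → Q.
s0 ⊮ (Q ∨ P) → Q: at the accessible world s2, s2 ⊩ Q ∨ P but s2 ⊮ Q.
s2 lacks atom Q, so s2 ⊮ Q.

No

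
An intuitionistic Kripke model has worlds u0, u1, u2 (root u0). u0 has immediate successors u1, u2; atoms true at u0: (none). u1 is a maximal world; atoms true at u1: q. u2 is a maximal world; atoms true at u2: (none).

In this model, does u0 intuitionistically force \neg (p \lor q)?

u0 \nVdash \neg (p \lor q) since u1 is accessible from u0 and u1 \Vdash p \lor q.
u1 \Vdash p \lor q via the disjunct q.

No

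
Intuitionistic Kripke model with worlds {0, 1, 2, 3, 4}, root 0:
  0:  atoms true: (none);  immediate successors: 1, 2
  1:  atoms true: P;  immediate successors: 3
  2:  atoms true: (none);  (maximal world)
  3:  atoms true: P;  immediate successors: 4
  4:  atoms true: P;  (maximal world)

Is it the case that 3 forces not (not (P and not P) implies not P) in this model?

3 forces not (not (P and not P) implies not P): no world accessible from 3 forces not (P and not P) implies not P.

Yes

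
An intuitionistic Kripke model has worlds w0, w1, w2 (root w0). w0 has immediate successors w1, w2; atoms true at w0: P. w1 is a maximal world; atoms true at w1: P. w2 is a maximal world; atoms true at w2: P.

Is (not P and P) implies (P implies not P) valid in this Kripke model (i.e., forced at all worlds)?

w0 forces (not P and P) implies (P implies not P) vacuously: no world accessible from w0 forces the antecedent not P and P.
Since the root w0 forces (not P and P) implies (P implies not P) and forcing is persistent (monotone upward), every world forces it.

Yes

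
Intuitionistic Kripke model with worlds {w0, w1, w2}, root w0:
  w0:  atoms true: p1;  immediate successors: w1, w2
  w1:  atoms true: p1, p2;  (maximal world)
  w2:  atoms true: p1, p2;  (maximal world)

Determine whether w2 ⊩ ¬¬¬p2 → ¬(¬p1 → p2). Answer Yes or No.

w2 ⊩ ¬¬¬p2 → ¬(¬p1 → p2) vacuously: no world accessible from w2 forces the antecedent ¬¬¬p2.

Yes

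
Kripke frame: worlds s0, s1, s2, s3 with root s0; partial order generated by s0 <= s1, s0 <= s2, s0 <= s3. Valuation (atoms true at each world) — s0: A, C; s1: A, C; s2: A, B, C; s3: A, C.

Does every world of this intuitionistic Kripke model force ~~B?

Not every world: s0 ||-/- ~~B.
s0 ||-/- ~~B since s1 is accessible from s0 and s1 ||- ~B.
s1 ||- ~B: no world accessible from s1 forces B.

No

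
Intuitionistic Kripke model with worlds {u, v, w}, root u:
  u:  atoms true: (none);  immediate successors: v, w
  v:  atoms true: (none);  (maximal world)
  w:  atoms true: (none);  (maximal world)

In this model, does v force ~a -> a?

No

v ||-/- ~a -> a: already at v itself, v ||- ~a but v ||-/- a.
v lacks atom a, so v ||-/- a.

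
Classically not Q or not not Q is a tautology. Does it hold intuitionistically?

This is the weak law of excluded middle, which is not intuitionistically valid.
A Kripke countermodel: worlds w0, w1, w2; order generated by w0 <= w1, w0 <= w2; atoms true at each world — w0:{}; w1:{Q}; w2:{}.
w0 does not force not Q or not not Q: neither disjunct is forced at w0.
w0 does not force not Q since w1 is accessible from w0 and w1 forces Q.
So the root w0 does not force the formula.

No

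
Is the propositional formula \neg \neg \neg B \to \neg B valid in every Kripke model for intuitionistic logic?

Yes

This is triple-negation reduction, which is intuitionistically derivable.
Assume \neg \neg \neg B and suppose B. Then \neg \neg B (double-negation introduction), contradicting \neg \neg \neg B. So \neg B.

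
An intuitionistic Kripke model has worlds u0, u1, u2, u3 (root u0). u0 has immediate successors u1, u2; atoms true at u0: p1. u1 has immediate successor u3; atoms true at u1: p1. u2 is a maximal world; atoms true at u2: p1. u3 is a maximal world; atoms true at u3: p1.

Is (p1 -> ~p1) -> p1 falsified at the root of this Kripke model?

No

u0 ||- (p1 -> ~p1) -> p1 vacuously: no world accessible from u0 forces the antecedent p1 -> ~p1.
So the root u0 forces (p1 -> ~p1) -> p1; the model is not a countermodel.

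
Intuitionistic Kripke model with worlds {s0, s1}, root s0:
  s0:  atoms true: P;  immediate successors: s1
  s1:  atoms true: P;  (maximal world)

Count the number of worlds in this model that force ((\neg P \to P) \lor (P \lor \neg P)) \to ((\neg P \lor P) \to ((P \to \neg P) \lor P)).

s0: forces it.
s1: forces it.
Worlds forcing the formula: {s0, s1}.

2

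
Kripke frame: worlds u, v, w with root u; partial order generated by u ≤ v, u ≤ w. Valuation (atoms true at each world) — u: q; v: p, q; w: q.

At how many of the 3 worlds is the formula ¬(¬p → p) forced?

u: does not force it — u ⊮ ¬(¬p → p) since v is accessible from u and v ⊩ ¬p → p.
v: does not force it — v ⊮ ¬(¬p → p) since v is accessible from v and v ⊩ ¬p → p.
w: forces it.
Worlds forcing the formula: {w}.

1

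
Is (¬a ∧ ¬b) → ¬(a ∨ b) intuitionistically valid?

Yes

This is a constructively valid De Morgan direction (conjunction of negations to negated disjunction), which is intuitionistically derivable.
If both ¬a and ¬b hold at a world, no accessible world forces a or forces b, so none forces a ∨ b.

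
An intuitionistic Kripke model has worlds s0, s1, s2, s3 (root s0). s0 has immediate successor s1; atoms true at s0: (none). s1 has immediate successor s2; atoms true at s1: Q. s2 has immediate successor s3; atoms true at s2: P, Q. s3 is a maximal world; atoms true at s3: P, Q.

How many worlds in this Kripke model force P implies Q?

4

s0: forces it.
s1: forces it.
s2: forces it.
s3: forces it.
Worlds forcing the formula: {s0, s1, s2, s3}.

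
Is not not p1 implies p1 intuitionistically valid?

No

This is double-negation elimination, which is not intuitionistically valid.
A Kripke countermodel: worlds u, v; order generated by u <= v; atoms true at each world — u:{}; v:{p1}.
u does not force not not p1 implies p1: already at u itself, u forces not not p1 but u does not force p1.
u lacks atom p1, so u does not force p1.
So the root u does not force the formula.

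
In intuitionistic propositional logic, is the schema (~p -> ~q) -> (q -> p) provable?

No

This is the converse of contraposition, which is not intuitionistically valid.
A Kripke countermodel: worlds u0, u1; order generated by u0 <= u1; atoms true at each world — u0:{q}; u1:{p,q}.
u0 ||-/- (~p -> ~q) -> (q -> p): already at u0 itself, u0 ||- ~p -> ~q but u0 ||-/- q -> p.
u0 ||-/- q -> p: already at u0 itself, u0 ||- q but u0 ||-/- p.
u0 lacks atom p, so u0 ||-/- p.
So the root u0 does not force the formula.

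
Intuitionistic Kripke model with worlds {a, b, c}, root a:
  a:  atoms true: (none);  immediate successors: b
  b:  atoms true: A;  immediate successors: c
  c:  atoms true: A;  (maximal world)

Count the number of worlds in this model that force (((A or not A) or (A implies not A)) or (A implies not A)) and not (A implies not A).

2

a: does not force it — a does not force (((A or not A) or (A implies not A)) or (A implies not A)) and not (A implies not A) since a fails ((A or not A) or (A implies not A)) or (A implies not A).
b: forces it.
c: forces it.
Worlds forcing the formula: {b, c}.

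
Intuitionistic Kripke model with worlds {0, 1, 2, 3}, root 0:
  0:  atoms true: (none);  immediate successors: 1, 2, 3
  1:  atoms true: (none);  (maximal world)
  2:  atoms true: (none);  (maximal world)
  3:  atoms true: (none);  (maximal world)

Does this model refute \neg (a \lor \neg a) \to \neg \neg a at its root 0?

0 \Vdash \neg (a \lor \neg a) \to \neg \neg a vacuously: no world accessible from 0 forces the antecedent \neg (a \lor \neg a).
So the root 0 forces \neg (a \lor \neg a) \to \neg \neg a; the model is not a countermodel.

No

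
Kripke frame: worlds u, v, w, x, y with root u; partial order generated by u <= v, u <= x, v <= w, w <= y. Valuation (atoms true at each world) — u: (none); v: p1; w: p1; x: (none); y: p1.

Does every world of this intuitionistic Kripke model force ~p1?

No

Not every world: u ||-/- ~p1.
u ||-/- ~p1 since v is accessible from u and v ||- p1.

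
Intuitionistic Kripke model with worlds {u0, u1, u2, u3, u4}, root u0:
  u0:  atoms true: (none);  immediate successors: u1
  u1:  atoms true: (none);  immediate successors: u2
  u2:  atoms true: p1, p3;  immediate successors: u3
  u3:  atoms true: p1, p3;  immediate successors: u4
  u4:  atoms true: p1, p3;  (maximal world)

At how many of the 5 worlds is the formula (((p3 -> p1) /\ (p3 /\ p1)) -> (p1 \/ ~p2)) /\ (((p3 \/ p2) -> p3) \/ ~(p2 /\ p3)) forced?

5

u0: forces it.
u1: forces it.
u2: forces it.
u3: forces it.
u4: forces it.
Worlds forcing the formula: {u0, u1, u2, u3, u4}.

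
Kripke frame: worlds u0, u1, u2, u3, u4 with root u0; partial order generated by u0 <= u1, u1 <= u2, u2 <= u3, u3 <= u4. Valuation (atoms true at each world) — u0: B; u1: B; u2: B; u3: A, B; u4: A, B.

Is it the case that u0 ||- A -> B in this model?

Yes

u0 ||- A -> B: every world accessible from u0 that forces A (namely u3, u4) also forces B.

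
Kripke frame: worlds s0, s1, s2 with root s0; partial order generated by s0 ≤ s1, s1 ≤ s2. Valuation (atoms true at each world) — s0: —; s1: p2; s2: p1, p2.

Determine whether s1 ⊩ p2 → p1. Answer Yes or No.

No

s1 ⊮ p2 → p1: already at s1 itself, s1 ⊩ p2 but s1 ⊮ p1.
s1 lacks atom p1, so s1 ⊮ p1.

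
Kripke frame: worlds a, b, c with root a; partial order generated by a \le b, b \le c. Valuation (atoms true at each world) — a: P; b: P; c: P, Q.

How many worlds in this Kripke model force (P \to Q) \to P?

3

a: forces it.
b: forces it.
c: forces it.
Worlds forcing the formula: {a, b, c}.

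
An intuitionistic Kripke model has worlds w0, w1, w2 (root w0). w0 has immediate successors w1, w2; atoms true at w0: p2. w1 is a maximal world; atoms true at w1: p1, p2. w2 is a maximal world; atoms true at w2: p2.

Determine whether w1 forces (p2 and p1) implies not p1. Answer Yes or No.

w1 does not force (p2 and p1) implies not p1: already at w1 itself, w1 forces p2 and p1 but w1 does not force not p1.
w1 does not force not p1 since w1 is accessible from w1 and w1 forces p1.

No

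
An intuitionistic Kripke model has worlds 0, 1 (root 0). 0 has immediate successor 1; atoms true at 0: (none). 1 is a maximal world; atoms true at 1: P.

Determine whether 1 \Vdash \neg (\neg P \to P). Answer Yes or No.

No

1 \nVdash \neg (\neg P \to P) since 1 is accessible from 1 and 1 \Vdash \neg P \to P.
1 \Vdash \neg P \to P vacuously: no world accessible from 1 forces the antecedent \neg P.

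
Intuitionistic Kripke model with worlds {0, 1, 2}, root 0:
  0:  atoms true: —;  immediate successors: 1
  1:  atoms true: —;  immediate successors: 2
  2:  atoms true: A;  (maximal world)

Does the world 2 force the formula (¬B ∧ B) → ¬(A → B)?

2 ⊩ (¬B ∧ B) → ¬(A → B) vacuously: no world accessible from 2 forces the antecedent ¬B ∧ B.

Yes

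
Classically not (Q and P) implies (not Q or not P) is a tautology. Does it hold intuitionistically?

No

This is the constructively invalid direction of De Morgan's law for conjunction, which is not intuitionistically valid.
A Kripke countermodel: worlds u0, u1, u2; order generated by u0 <= u1, u0 <= u2; atoms true at each world — u0:{}; u1:{Q}; u2:{P}.
u0 does not force not (Q and P) implies (not Q or not P): already at u0 itself, u0 forces not (Q and P) but u0 does not force not Q or not P.
u0 does not force not Q or not P: neither disjunct is forced at u0.
u0 does not force not Q since u1 is accessible from u0 and u1 forces Q.
So the root u0 does not force the formula.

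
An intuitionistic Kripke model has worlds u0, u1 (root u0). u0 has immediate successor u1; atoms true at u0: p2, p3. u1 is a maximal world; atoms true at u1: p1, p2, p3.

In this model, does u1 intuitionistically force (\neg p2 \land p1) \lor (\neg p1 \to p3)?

Yes

u1 \Vdash (\neg p2 \land p1) \lor (\neg p1 \to p3) via the disjunct \neg p1 \to p3.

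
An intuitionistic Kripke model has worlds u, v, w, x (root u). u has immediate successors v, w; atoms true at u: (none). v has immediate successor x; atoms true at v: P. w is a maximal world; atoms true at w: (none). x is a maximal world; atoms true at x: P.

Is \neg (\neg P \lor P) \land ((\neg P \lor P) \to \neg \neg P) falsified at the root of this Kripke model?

Yes

u \nVdash \neg (\neg P \lor P) \land ((\neg P \lor P) \to \neg \neg P) since u fails \neg (\neg P \lor P).
So the root u does not force \neg (\neg P \lor P) \land ((\neg P \lor P) \to \neg \neg P); the model is a countermodel.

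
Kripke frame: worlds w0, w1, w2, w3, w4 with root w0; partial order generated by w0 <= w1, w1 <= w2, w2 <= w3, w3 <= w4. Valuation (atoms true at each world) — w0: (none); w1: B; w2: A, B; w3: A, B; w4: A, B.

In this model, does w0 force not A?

No

w0 does not force not A since w2 is accessible from w0 and w2 forces A.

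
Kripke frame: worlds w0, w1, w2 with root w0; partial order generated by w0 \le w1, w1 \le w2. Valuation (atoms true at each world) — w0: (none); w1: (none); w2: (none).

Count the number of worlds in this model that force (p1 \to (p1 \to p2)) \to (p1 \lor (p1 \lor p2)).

0

w0: does not force it — w0 \nVdash (p1 \to (p1 \to p2)) \to (p1 \lor (p1 \lor p2)): already at w0 itself, w0 \Vdash p1 \to (p1 \to p2) but w0 \nVdash p1 \lor (p1 \lor p2).
w1: does not force it — w1 \nVdash (p1 \to (p1 \to p2)) \to (p1 \lor (p1 \lor p2)): already at w1 itself, w1 \Vdash p1 \to (p1 \to p2) but w1 \nVdash p1 \lor (p1 \lor p2).
w2: does not force it.
Worlds forcing the formula: { }.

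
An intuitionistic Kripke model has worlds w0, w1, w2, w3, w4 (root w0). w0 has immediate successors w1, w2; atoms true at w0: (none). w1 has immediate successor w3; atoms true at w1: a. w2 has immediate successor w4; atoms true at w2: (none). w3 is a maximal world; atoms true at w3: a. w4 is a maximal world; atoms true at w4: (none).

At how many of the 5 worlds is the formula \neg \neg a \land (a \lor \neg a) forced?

2

w0: does not force it — w0 \nVdash \neg \neg a \land (a \lor \neg a) since w0 fails \neg \neg a.
w1: forces it.
w2: does not force it.
w3: forces it.
w4: does not force it.
Worlds forcing the formula: {w1, w3}.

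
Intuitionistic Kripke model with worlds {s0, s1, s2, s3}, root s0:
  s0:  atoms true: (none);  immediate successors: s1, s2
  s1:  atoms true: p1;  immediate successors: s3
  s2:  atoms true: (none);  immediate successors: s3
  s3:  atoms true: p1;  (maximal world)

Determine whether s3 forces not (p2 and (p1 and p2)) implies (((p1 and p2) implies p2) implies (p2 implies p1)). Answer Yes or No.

s3 forces not (p2 and (p1 and p2)) implies (((p1 and p2) implies p2) implies (p2 implies p1)): every world accessible from s3 that forces not (p2 and (p1 and p2)) (namely s3) also forces ((p1 and p2) implies p2) implies (p2 implies p1).

Yes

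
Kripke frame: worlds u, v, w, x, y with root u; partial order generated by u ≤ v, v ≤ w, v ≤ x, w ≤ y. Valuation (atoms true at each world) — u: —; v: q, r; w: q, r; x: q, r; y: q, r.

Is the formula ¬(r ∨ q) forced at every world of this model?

Not every world: u ⊮ ¬(r ∨ q).
u ⊮ ¬(r ∨ q) since v is accessible from u and v ⊩ r ∨ q.
v ⊩ r ∨ q via the disjunct r.

No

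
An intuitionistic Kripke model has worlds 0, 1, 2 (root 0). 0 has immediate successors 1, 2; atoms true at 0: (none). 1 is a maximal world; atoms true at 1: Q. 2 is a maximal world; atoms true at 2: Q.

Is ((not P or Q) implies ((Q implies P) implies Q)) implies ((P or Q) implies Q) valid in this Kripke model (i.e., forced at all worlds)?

Yes

0 forces ((not P or Q) implies ((Q implies P) implies Q)) implies ((P or Q) implies Q): every world accessible from 0 that forces (not P or Q) implies ((Q implies P) implies Q) (namely 0, 1, 2) also forces (P or Q) implies Q.
Since the root 0 forces ((not P or Q) implies ((Q implies P) implies Q)) implies ((P or Q) implies Q) and forcing is persistent (monotone upward), every world forces it.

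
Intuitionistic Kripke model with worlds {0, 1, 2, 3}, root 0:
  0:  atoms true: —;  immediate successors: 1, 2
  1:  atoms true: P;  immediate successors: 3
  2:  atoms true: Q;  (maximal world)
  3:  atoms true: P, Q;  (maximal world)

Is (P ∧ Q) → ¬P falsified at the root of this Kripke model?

Yes

0 ⊮ (P ∧ Q) → ¬P: at the accessible world 3, 3 ⊩ P ∧ Q but 3 ⊮ ¬P.
3 ⊮ ¬P since 3 is accessible from 3 and 3 ⊩ P.
So the root 0 does not force (P ∧ Q) → ¬P; the model is a countermodel.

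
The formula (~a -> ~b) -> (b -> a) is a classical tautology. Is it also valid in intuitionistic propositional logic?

This is the converse of contraposition, which is not intuitionistically valid.
A Kripke countermodel: worlds u, v; order generated by u <= v; atoms true at each world — u:{b}; v:{a,b}.
u ||-/- (~a -> ~b) -> (b -> a): already at u itself, u ||- ~a -> ~b but u ||-/- b -> a.
u ||-/- b -> a: already at u itself, u ||- b but u ||-/- a.
u lacks atom a, so u ||-/- a.
So the root u does not force the formula.

No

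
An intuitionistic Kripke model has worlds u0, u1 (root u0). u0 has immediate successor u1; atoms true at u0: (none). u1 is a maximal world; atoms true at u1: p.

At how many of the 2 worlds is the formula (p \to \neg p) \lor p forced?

1

u0: does not force it — u0 \nVdash (p \to \neg p) \lor p: neither disjunct is forced at u0.
u1: forces it.
Worlds forcing the formula: {u1}.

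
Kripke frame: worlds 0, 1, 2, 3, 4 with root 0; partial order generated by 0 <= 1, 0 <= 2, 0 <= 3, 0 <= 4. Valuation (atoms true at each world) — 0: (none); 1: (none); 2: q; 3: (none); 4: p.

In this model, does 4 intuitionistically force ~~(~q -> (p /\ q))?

No

4 ||-/- ~~(~q -> (p /\ q)) since 4 is accessible from 4 and 4 ||- ~(~q -> (p /\ q)).
4 ||- ~(~q -> (p /\ q)): no world accessible from 4 forces ~q -> (p /\ q).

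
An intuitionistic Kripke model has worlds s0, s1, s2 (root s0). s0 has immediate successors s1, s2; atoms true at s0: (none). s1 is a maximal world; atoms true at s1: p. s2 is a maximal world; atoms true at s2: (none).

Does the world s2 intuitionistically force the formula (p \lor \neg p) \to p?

s2 \nVdash (p \lor \neg p) \to p: already at s2 itself, s2 \Vdash p \lor \neg p but s2 \nVdash p.
s2 lacks atom p, so s2 \nVdash p.

No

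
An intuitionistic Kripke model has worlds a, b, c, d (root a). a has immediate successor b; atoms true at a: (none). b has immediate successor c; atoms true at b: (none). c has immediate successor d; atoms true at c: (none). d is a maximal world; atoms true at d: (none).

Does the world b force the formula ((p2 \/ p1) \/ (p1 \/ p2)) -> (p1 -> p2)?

b ||- ((p2 \/ p1) \/ (p1 \/ p2)) -> (p1 -> p2) vacuously: no world accessible from b forces the antecedent (p2 \/ p1) \/ (p1 \/ p2).

Yes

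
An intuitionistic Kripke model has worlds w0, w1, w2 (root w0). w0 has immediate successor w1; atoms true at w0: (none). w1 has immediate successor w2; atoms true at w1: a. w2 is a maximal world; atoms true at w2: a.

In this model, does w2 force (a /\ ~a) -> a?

Yes

w2 ||- (a /\ ~a) -> a vacuously: no world accessible from w2 forces the antecedent a /\ ~a.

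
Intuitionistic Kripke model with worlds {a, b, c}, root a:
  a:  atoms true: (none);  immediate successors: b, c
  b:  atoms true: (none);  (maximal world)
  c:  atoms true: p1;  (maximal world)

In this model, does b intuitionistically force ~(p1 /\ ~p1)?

Yes

b ||- ~(p1 /\ ~p1): no world accessible from b forces p1 /\ ~p1.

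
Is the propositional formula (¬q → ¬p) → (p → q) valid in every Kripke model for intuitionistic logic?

No

This is the converse of contraposition, which is not intuitionistically valid.
A Kripke countermodel: worlds a, b; order generated by a ≤ b; atoms true at each world — a:{p}; b:{p,q}.
a ⊮ (¬q → ¬p) → (p → q): already at a itself, a ⊩ ¬q → ¬p but a ⊮ p → q.
a ⊮ p → q: already at a itself, a ⊩ p but a ⊮ q.
a lacks atom q, so a ⊮ q.
So the root a does not force the formula.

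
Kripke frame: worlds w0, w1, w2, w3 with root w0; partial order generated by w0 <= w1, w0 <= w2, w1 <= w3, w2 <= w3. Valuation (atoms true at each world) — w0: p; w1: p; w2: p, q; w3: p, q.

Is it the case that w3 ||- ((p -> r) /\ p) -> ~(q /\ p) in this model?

Yes

w3 ||- ((p -> r) /\ p) -> ~(q /\ p) vacuously: no world accessible from w3 forces the antecedent (p -> r) /\ p.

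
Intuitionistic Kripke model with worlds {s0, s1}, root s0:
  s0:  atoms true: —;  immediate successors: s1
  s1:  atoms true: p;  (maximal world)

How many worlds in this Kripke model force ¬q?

s0: forces it.
s1: forces it.
Worlds forcing the formula: {s0, s1}.

2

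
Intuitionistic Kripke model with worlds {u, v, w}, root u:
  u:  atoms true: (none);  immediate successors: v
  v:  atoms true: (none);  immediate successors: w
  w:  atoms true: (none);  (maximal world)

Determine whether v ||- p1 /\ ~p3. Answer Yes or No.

v ||-/- p1 /\ ~p3 since v fails p1.

No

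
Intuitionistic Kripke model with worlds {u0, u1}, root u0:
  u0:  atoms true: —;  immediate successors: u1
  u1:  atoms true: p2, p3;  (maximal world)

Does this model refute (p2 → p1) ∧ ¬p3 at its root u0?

Yes

u0 ⊮ (p2 → p1) ∧ ¬p3 since u0 fails p2 → p1.
So the root u0 does not force (p2 → p1) ∧ ¬p3; the model is a countermodel.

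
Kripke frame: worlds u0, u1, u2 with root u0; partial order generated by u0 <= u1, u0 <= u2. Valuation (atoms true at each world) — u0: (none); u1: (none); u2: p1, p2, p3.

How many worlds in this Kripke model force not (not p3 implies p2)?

u0: does not force it — u0 does not force not (not p3 implies p2) since u2 is accessible from u0 and u2 forces not p3 implies p2.
u1: forces it.
u2: does not force it — u2 does not force not (not p3 implies p2) since u2 is accessible from u2 and u2 forces not p3 implies p2.
Worlds forcing the formula: {u1}.

1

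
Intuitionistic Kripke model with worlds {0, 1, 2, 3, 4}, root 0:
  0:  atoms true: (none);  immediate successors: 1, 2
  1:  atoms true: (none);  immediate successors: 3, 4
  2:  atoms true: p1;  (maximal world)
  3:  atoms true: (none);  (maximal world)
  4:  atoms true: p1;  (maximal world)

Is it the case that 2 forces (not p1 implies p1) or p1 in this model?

2 forces (not p1 implies p1) or p1 via the disjunct not p1 implies p1.

Yes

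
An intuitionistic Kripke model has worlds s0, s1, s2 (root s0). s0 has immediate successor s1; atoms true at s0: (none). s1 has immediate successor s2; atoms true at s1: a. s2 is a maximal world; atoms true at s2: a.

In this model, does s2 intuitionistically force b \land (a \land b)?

s2 \nVdash b \land (a \land b) since s2 fails b.

No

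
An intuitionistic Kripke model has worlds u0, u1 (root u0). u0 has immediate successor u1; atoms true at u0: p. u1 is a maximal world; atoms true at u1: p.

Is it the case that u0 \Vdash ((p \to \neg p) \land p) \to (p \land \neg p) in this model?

u0 \Vdash ((p \to \neg p) \land p) \to (p \land \neg p) vacuously: no world accessible from u0 forces the antecedent (p \to \neg p) \land p.

Yes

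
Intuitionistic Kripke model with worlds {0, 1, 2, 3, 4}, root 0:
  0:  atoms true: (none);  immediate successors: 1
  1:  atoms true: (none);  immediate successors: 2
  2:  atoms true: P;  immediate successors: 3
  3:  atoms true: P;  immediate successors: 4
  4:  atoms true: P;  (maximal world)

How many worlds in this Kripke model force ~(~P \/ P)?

0

0: does not force it — 0 ||-/- ~(~P \/ P) since 2 is accessible from 0 and 2 ||- ~P \/ P.
1: does not force it — 1 ||-/- ~(~P \/ P) since 2 is accessible from 1 and 2 ||- ~P \/ P.
2: does not force it — 2 ||-/- ~(~P \/ P) since 2 is accessible from 2 and 2 ||- ~P \/ P.
3: does not force it.
4: does not force it.
Worlds forcing the formula: { }.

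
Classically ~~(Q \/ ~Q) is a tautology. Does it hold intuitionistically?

This is the double negation of excluded middle, which is intuitionistically derivable.
Assuming ~(Q \/ ~Q): from Q we'd get Q \/ ~Q, so ~Q; but then Q \/ ~Q again — contradiction. Hence ~~(Q \/ ~Q).

Yes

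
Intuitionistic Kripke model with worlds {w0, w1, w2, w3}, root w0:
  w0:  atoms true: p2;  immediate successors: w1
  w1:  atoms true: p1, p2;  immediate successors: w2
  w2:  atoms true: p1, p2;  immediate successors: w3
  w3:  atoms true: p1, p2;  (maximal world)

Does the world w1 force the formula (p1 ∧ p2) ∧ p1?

w1 ⊩ (p1 ∧ p2) ∧ p1 since w1 forces both conjuncts.

Yes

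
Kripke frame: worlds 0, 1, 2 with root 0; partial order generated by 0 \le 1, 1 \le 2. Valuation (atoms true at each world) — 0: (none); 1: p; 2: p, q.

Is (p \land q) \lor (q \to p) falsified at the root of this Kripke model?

No

0 \Vdash (p \land q) \lor (q \to p) via the disjunct q \to p.
So the root 0 forces (p \land q) \lor (q \to p); the model is not a countermodel.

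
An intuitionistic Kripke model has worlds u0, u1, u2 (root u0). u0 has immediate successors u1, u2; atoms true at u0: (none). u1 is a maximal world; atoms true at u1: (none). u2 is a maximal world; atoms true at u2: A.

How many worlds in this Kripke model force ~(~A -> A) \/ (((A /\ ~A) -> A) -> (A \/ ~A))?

2

u0: does not force it — u0 ||-/- ~(~A -> A) \/ (((A /\ ~A) -> A) -> (A \/ ~A)): neither disjunct is forced at u0.
u1: forces it.
u2: forces it.
Worlds forcing the formula: {u1, u2}.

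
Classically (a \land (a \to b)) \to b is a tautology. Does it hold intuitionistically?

Yes

This is modus ponens in implicational form, which is intuitionistically derivable.
If a world forces a and a \to b, then applying the implication at that world (which is accessible from itself) gives b.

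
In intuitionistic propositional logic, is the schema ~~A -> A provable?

No

This is double-negation elimination, which is not intuitionistically valid.
A Kripke countermodel: worlds w0, w1; order generated by w0 <= w1; atoms true at each world — w0:{}; w1:{A}.
w0 ||-/- ~~A -> A: already at w0 itself, w0 ||- ~~A but w0 ||-/- A.
w0 lacks atom A, so w0 ||-/- A.
So the root w0 does not force the formula.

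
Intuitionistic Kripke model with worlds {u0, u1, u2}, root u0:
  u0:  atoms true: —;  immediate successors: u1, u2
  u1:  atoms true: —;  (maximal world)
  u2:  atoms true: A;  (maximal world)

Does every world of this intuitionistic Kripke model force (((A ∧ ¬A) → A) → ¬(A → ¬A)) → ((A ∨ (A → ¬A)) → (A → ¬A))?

No

Not every world: u0 ⊮ (((A ∧ ¬A) → A) → ¬(A → ¬A)) → ((A ∨ (A → ¬A)) → (A → ¬A)).
u0 ⊮ (((A ∧ ¬A) → A) → ¬(A → ¬A)) → ((A ∨ (A → ¬A)) → (A → ¬A)): at the accessible world u2, u2 ⊩ ((A ∧ ¬A) → A) → ¬(A → ¬A) but u2 ⊮ (A ∨ (A → ¬A)) → (A → ¬A).
u2 ⊮ (A ∨ (A → ¬A)) → (A → ¬A): already at u2 itself, u2 ⊩ A ∨ (A → ¬A) but u2 ⊮ A → ¬A.
u2 ⊮ A → ¬A: already at u2 itself, u2 ⊩ A but u2 ⊮ ¬A.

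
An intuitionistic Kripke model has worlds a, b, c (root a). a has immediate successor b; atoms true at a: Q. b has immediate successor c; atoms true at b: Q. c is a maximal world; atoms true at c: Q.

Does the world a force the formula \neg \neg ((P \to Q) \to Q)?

a \Vdash \neg \neg ((P \to Q) \to Q): no world accessible from a forces \neg ((P \to Q) \to Q).

Yes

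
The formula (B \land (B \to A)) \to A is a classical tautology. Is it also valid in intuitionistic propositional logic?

Yes

This is modus ponens in implicational form, which is intuitionistically derivable.
If a world forces B and B \to A, then applying the implication at that world (which is accessible from itself) gives A.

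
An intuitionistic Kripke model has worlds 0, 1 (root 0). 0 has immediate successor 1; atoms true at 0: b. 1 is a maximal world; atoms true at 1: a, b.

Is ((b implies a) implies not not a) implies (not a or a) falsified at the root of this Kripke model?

Yes

0 does not force ((b implies a) implies not not a) implies (not a or a): already at 0 itself, 0 forces (b implies a) implies not not a but 0 does not force not a or a.
0 does not force not a or a: neither disjunct is forced at 0.
0 does not force not a since 1 is accessible from 0 and 1 forces a.
So the root 0 does not force ((b implies a) implies not not a) implies (not a or a); the model is a countermodel.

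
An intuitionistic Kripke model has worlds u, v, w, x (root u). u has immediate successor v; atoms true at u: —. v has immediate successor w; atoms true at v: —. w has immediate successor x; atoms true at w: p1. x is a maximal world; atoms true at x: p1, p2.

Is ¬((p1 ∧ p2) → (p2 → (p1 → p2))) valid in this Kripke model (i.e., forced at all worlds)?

Not every world: u ⊮ ¬((p1 ∧ p2) → (p2 → (p1 → p2))).
u ⊮ ¬((p1 ∧ p2) → (p2 → (p1 → p2))) since u is accessible from u and u ⊩ (p1 ∧ p2) → (p2 → (p1 → p2)).
u ⊩ (p1 ∧ p2) → (p2 → (p1 → p2)): every world accessible from u that forces p1 ∧ p2 (namely x) also forces p2 → (p1 → p2).

No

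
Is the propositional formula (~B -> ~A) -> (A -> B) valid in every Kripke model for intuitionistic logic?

No

This is the converse of contraposition, which is not intuitionistically valid.
A Kripke countermodel: worlds s0, s1; order generated by s0 <= s1; atoms true at each world — s0:{A}; s1:{A,B}.
s0 ||-/- (~B -> ~A) -> (A -> B): already at s0 itself, s0 ||- ~B -> ~A but s0 ||-/- A -> B.
s0 ||-/- A -> B: already at s0 itself, s0 ||- A but s0 ||-/- B.
s0 lacks atom B, so s0 ||-/- B.
So the root s0 does not force the formula.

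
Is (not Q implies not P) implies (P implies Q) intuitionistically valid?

No

This is the converse of contraposition, which is not intuitionistically valid.
A Kripke countermodel: worlds 0, 1; order generated by 0 <= 1; atoms true at each world — 0:{P}; 1:{P,Q}.
0 does not force (not Q implies not P) implies (P implies Q): already at 0 itself, 0 forces not Q implies not P but 0 does not force P implies Q.
0 does not force P implies Q: already at 0 itself, 0 forces P but 0 does not force Q.
0 lacks atom Q, so 0 does not force Q.
So the root 0 does not force the formula.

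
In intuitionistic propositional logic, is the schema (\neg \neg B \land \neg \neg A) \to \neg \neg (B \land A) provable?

This is the distribution of double negation over conjunction, which is intuitionistically derivable.
Assume \neg \neg B, \neg \neg A, and \neg (B \land A). From B we'd get \neg A (since B \land A is refuted), contradicting \neg \neg A; so \neg B, contradicting \neg \neg B.

Yes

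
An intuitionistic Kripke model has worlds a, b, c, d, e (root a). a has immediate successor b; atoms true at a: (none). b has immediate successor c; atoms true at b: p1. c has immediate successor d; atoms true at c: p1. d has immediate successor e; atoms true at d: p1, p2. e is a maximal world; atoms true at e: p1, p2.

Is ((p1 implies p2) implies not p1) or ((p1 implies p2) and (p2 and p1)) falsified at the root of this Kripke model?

a does not force ((p1 implies p2) implies not p1) or ((p1 implies p2) and (p2 and p1)): neither disjunct is forced at a.
a does not force (p1 implies p2) implies not p1: at the accessible world d, d forces p1 implies p2 but d does not force not p1.
d does not force not p1 since d is accessible from d and d forces p1.
So the root a does not force ((p1 implies p2) implies not p1) or ((p1 implies p2) and (p2 and p1)); the model is a countermodel.

Yes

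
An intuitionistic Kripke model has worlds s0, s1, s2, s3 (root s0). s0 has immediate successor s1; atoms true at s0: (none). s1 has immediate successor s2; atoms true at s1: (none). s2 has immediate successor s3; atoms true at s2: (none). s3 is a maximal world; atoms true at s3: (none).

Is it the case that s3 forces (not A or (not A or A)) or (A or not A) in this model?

Yes

s3 forces (not A or (not A or A)) or (A or not A) via the disjunct not A or (not A or A).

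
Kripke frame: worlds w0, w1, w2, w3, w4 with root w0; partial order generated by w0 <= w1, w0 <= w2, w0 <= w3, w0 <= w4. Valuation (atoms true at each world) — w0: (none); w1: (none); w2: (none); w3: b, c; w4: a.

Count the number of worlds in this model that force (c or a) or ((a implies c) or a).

w0: does not force it — w0 does not force (c or a) or ((a implies c) or a): neither disjunct is forced at w0.
w1: forces it.
w2: forces it.
w3: forces it.
w4: forces it.
Worlds forcing the formula: {w1, w2, w3, w4}.

4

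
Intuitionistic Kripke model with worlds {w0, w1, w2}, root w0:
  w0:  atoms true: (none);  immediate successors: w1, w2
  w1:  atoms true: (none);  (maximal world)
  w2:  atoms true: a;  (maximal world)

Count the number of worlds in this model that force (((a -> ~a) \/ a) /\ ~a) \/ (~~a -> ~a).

1

w0: does not force it — w0 ||-/- (((a -> ~a) \/ a) /\ ~a) \/ (~~a -> ~a): neither disjunct is forced at w0.
w1: forces it.
w2: does not force it.
Worlds forcing the formula: {w1}.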